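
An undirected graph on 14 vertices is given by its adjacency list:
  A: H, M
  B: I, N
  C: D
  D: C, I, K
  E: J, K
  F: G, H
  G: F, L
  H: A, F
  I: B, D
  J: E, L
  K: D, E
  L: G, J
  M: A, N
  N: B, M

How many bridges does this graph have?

1

The edges on the cycle L-G-F-H-A-M-N-B-I-D-K-E-J-L are not bridges since each lies on that cycle.
But removing D-C disconnects D from C — this is a bridge.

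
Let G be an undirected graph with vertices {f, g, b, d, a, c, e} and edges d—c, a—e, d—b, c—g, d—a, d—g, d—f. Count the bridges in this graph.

4

The edges on the cycle d-c-g-d are not bridges since each lies on that cycle.
But removing a—e disconnects a from e; removing d—f disconnects d from f; removing d—a disconnects d from a; removing d—b disconnects d from b — these are bridges.
That makes 4 bridges.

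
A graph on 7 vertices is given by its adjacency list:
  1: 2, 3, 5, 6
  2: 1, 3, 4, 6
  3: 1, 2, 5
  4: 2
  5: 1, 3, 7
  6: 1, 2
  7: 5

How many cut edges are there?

The edges on the cycle 1-3-2-6-1 are not bridges since each lies on that cycle.
But removing 4-2 disconnects 4 from 2; removing 5-7 disconnects 5 from 7 — these are bridges.
That makes 2 bridges.

2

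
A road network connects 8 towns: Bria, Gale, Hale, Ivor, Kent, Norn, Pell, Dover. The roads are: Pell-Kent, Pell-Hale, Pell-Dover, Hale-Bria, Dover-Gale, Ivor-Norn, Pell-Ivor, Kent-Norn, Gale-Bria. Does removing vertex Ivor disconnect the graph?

Deleting Ivor leaves 1 component (was 1) (its neighbors Norn, Pell remain connected to each other), so Ivor is not a cut vertex.

No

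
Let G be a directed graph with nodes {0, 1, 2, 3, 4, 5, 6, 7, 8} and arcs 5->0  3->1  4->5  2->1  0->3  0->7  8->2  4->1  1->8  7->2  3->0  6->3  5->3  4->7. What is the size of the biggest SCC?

3

{1, 2, 8} are all mutually reachable — one SCC of size 3.
{0, 3} are all mutually reachable — one SCC of size 2.
{7} is an SCC by itself.
{6} is an SCC by itself.
{5} is an SCC by itself.
(and 1 more singleton SCC)
The largest has 3 vertices.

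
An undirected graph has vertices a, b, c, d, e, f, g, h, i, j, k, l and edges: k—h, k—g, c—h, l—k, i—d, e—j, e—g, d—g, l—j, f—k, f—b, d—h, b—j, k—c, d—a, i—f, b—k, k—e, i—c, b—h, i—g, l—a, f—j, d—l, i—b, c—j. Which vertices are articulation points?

Removing i, for instance, still leaves 1 component. No single vertex removal increases the component count — the graph has no articulation points.

none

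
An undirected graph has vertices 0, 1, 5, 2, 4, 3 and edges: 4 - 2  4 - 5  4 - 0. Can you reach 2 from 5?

Yes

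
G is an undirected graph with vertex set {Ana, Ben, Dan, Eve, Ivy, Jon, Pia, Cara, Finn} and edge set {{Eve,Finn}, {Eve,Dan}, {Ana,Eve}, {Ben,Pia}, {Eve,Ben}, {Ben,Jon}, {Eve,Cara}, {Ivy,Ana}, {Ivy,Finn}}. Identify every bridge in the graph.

Ben-Eve, Ben-Jon, Ben-Pia, Cara-Eve, Dan-Eve

The edges on the cycle Ivy-Ana-Eve-Finn-Ivy are not bridges since each lies on that cycle.
But removing Cara–Eve disconnects Cara from Eve; removing Eve–Ben disconnects Eve from Ben; removing Eve–Dan disconnects Eve from Dan; removing Ben–Jon disconnects Ben from Jon — these are bridges.
In total 5 edges are bridges.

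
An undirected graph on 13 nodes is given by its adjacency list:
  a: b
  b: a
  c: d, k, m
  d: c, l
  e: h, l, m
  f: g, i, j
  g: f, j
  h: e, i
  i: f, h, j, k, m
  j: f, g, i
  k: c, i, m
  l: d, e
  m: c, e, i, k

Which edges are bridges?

a-b

The edges on the cycle i-k-m-i are not bridges since each lies on that cycle.
But removing b-a disconnects b from a — this is a bridge.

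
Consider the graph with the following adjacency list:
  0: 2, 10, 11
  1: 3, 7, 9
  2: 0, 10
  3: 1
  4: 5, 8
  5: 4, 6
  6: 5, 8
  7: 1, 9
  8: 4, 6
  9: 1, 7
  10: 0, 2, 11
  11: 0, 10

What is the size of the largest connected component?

Starting from 0 we can reach 0, 2, 10, 11. That is one component of size 4.
Starting from 1 we can reach 1, 3, 7, 9. That is one component of size 4.
Starting from 4 we can reach 4, 5, 6, 8. That is one component of size 4.
The largest has 4 vertices.

4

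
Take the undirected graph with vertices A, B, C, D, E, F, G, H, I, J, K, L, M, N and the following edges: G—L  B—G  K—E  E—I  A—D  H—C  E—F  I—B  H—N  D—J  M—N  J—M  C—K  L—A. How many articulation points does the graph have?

Removing E increases the component count from 1 to 2, so E is a cut vertex.
By contrast removing A leaves 1 component; it is not a cut vertex. No other vertex is a cut vertex either.

1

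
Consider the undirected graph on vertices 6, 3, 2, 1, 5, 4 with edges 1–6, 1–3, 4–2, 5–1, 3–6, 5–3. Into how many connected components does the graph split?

2

Starting from 2 we can reach 2, 4. That is one component of size 2.
Starting from 1 we can reach 1, 3, 5, 6. That is one component of size 4.
Total: 2 components.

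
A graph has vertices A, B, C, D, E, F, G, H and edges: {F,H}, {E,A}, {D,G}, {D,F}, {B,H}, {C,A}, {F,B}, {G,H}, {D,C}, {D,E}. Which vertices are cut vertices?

D

Removing D increases the component count from 1 to 2, so D is a cut vertex.
By contrast removing G leaves 1 component; it is not a cut vertex. No other vertex is a cut vertex either.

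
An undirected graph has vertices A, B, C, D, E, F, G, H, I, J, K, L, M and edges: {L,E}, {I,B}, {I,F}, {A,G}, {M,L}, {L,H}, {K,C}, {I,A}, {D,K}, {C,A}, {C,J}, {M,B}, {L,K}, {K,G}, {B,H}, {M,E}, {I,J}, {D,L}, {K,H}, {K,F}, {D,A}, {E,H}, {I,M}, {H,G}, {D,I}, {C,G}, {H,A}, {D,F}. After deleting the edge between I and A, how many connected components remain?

1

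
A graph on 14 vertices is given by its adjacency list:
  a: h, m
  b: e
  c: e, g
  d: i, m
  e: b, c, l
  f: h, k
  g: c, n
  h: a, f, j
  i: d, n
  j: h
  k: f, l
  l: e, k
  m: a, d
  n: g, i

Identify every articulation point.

e, h

Removing e increases the component count from 1 to 2, so e is a cut vertex.
Removing h increases the component count from 1 to 2, so h is a cut vertex.
By contrast removing f leaves 1 component; it is not a cut vertex. No other vertex is a cut vertex either.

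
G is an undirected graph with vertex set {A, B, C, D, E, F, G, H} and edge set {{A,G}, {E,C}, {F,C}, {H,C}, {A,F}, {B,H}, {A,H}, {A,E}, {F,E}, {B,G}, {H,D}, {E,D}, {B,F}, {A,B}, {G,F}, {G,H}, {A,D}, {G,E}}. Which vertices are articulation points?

Removing B, for instance, still leaves 1 component. No single vertex removal increases the component count — the graph has no articulation points.

none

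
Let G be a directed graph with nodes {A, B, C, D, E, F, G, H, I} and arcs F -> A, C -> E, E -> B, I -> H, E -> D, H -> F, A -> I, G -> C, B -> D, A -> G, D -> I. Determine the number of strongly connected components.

1

{A, B, C, D, E, F, G, H, I} are all mutually reachable — one SCC of size 9.
That gives 1 strongly connected component.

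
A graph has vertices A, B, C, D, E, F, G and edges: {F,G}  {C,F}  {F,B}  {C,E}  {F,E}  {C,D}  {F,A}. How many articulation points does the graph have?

2

Removing C increases the component count from 1 to 2, so C is a cut vertex.
Removing F increases the component count from 1 to 4, so F is a cut vertex.
By contrast removing G leaves 1 component; it is not a cut vertex. No other vertex is a cut vertex either.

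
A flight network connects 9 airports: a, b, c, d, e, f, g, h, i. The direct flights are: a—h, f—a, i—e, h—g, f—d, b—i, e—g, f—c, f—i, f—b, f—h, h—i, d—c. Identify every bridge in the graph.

none

The edges on the cycle f-d-c-f are not bridges since each lies on that cycle.
Every edge lies on some cycle, so there are no bridges.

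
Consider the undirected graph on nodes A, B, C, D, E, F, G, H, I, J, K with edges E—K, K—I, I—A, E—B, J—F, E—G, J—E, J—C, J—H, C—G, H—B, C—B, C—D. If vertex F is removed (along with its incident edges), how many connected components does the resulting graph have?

1

With F gone, the remaining components are: {A, B, C, D, E, G, H, I, J, K}.
That is 1 component.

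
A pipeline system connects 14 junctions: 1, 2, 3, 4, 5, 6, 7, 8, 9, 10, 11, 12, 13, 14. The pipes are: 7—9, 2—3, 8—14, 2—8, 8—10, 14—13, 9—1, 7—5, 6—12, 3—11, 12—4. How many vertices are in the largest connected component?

Starting from 4 we can reach 4, 6, 12. That is one component of size 3.
Starting from 1 we can reach 1, 5, 7, 9. That is one component of size 4.
Starting from 2 we can reach 2, 3, 8, 10, 11, 13, 14. That is one component of size 7.
The largest has 7 vertices.

7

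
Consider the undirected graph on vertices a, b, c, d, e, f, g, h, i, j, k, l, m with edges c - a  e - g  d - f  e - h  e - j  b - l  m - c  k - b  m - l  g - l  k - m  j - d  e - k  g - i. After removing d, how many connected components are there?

With d gone, the remaining components are: {f}; {a, b, c, e, g, h, i, j, k, l, m}.
That is 2 components.

2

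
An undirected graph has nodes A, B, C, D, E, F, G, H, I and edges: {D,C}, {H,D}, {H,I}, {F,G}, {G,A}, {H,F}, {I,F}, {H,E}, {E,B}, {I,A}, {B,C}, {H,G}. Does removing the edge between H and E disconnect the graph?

After removing H–E, the path H-D-C-B-E still connects them, so the edge is not a bridge.

No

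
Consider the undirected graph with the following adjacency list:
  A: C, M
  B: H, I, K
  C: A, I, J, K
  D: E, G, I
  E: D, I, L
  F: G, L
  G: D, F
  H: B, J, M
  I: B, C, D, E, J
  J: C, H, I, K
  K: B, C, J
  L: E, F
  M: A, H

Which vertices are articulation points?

Removing I increases the component count from 1 to 2, so I is a cut vertex.
By contrast removing E leaves 1 component; it is not a cut vertex. No other vertex is a cut vertex either.

I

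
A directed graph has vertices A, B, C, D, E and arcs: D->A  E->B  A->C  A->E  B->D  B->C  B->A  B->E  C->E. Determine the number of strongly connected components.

{A, B, C, D, E} are all mutually reachable — one SCC of size 5.
That gives 1 strongly connected component.

1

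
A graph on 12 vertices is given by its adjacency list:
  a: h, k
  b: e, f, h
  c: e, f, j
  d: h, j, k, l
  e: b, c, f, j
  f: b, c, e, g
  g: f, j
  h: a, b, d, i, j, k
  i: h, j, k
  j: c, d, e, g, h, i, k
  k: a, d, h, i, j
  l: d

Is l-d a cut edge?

Yes

Removing l-d leaves no path between l and d: the component count goes from 1 to 2. So it is a bridge.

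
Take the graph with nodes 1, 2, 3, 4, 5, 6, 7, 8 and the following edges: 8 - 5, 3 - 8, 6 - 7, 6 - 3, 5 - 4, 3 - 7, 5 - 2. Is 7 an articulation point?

Deleting 7 leaves 2 components (was 2), so 7 is not a cut vertex.

No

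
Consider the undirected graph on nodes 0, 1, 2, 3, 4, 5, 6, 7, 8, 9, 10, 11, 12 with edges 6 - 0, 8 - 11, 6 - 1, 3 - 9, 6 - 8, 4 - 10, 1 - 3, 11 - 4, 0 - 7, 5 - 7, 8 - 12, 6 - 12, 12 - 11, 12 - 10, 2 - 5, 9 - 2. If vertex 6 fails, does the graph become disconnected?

Deleting 6 raises the number of components from 1 to 2, so 6 is a cut vertex.

Yes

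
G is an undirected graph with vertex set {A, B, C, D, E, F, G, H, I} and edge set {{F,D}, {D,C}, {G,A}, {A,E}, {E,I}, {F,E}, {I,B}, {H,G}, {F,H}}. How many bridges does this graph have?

4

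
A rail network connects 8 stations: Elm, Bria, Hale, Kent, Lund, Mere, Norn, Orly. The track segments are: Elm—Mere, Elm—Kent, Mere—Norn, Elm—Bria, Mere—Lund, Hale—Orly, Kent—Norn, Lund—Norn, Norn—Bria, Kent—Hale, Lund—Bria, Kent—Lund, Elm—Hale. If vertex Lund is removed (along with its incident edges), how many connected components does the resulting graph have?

1

With Lund gone, the remaining components are: {Elm, Bria, Hale, Kent, Mere, Norn, Orly}.
That is 1 component.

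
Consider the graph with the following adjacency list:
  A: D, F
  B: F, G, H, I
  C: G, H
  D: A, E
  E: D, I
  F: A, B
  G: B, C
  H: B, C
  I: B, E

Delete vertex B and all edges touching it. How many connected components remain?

With B gone, the remaining components are: {C, G, H}; {A, D, E, F, I}.
That is 2 components.

2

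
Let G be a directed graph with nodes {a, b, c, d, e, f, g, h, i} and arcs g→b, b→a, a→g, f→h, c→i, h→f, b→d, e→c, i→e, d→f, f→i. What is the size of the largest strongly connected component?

{c, e, i} are all mutually reachable — one SCC of size 3.
{a, b, g} are all mutually reachable — one SCC of size 3.
{f, h} are all mutually reachable — one SCC of size 2.
{d} is an SCC by itself.
The largest has 3 vertices.

3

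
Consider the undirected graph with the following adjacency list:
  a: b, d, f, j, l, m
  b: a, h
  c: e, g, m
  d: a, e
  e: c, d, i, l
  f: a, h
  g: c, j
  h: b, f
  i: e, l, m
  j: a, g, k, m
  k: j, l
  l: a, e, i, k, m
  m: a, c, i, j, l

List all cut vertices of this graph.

a

Removing a increases the component count from 1 to 2, so a is a cut vertex.
By contrast removing l leaves 1 component; it is not a cut vertex. No other vertex is a cut vertex either.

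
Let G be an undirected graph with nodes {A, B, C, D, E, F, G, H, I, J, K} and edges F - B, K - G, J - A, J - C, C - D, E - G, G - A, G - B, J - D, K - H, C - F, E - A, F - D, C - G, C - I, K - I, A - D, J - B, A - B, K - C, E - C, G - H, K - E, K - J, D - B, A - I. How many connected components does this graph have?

1

Starting from A we can reach A, B, C, D, E, F, G, H, I, J, K. That is one component of size 11.
Total: 1 component.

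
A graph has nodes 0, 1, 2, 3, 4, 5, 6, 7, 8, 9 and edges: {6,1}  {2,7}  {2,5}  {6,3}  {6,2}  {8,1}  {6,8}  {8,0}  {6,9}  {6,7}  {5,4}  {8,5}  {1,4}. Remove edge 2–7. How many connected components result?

1

2 and 7 are still connected via 2-6-7, so the component count stays at 1.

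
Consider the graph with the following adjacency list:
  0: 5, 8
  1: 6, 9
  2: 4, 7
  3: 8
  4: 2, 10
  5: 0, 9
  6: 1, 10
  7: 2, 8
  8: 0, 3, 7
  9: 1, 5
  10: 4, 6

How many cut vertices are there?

1

Removing 8 increases the component count from 1 to 2, so 8 is a cut vertex.
By contrast removing 0 leaves 1 component; it is not a cut vertex. No other vertex is a cut vertex either.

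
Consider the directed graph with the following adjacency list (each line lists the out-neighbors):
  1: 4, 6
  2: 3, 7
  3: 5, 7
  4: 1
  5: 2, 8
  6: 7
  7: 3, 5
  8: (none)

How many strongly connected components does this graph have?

{2, 3, 5, 7} are all mutually reachable — one SCC of size 4.
{1, 4} are all mutually reachable — one SCC of size 2.
{8} is an SCC by itself.
{6} is an SCC by itself.
That gives 4 strongly connected components.

4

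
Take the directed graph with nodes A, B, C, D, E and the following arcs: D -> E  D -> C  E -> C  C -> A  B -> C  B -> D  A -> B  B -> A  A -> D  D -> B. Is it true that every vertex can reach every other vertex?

Yes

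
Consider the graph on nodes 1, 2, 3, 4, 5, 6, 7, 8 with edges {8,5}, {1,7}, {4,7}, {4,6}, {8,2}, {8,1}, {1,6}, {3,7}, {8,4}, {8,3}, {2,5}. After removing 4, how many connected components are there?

1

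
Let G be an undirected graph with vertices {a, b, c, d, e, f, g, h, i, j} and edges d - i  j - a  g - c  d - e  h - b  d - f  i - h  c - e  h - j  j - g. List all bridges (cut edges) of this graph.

The edges on the cycle d-i-h-j-g-c-e-d are not bridges since each lies on that cycle.
But removing d - f disconnects d from f; removing a - j disconnects a from j; removing b - h disconnects b from h — these are bridges.

a-j, b-h, d-f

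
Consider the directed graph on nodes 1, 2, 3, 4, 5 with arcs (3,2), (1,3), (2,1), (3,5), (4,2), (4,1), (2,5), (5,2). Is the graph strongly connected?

There is no directed path from 1 to 4, so the graph is not strongly connected.

No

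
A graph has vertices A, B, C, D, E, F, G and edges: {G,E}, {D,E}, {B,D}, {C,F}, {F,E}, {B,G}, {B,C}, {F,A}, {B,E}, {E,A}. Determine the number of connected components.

1

Starting from A we can reach A, B, C, D, E, F, G. That is one component of size 7.
Total: 1 component.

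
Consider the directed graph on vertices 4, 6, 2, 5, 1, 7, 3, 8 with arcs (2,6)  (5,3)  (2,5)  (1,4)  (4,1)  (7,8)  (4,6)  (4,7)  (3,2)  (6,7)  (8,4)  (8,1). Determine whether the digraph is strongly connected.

There is no directed path from 7 to 5, so the graph is not strongly connected.

No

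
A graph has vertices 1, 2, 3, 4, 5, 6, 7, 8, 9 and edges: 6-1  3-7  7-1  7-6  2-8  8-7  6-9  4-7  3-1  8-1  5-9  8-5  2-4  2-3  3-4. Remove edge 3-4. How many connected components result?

3 and 4 are still connected via 3-2-4, so the component count stays at 1.

1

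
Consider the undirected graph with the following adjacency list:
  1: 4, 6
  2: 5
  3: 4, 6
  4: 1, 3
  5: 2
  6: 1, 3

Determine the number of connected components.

Starting from 2 we can reach 2, 5. That is one component of size 2.
Starting from 1 we can reach 1, 3, 4, 6. That is one component of size 4.
Total: 2 components.

2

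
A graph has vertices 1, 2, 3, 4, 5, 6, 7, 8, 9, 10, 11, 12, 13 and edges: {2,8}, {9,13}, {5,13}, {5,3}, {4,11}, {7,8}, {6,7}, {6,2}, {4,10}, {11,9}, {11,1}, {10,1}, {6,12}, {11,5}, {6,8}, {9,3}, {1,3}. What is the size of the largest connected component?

8

Starting from 2 we can reach 2, 6, 7, 8, 12. That is one component of size 5.
Starting from 1 we can reach 1, 3, 4, 5, 9, 10, 11, 13. That is one component of size 8.
The largest has 8 vertices.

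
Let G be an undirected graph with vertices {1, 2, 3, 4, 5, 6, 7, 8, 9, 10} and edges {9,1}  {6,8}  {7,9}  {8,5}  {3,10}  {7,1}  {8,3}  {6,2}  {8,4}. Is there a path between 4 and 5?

Yes

From 4 we can reach 2, 3, 4, 5, 6, 8, 10, which includes 5.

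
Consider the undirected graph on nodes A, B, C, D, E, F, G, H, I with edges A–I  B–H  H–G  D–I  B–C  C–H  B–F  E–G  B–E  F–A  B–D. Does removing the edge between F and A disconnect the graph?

No

After removing F–A, the path F-B-D-I-A still connects them, so the edge is not a bridge.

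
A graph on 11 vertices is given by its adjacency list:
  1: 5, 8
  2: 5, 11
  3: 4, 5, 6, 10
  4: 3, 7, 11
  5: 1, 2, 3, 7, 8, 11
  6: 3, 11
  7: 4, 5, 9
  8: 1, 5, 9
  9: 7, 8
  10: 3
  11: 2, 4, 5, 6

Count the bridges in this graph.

1

The edges on the cycle 3-4-7-5-3 are not bridges since each lies on that cycle.
But removing 10-3 disconnects 10 from 3 — this is a bridge.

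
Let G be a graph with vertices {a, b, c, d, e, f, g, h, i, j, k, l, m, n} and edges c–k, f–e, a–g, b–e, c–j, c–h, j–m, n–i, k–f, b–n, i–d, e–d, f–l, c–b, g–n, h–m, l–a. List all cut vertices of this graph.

c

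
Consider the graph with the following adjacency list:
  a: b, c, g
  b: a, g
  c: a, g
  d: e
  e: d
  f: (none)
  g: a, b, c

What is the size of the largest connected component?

f is isolated — a component by itself.
Starting from d we can reach d, e. That is one component of size 2.
Starting from a we can reach a, b, c, g. That is one component of size 4.
The largest has 4 vertices.

4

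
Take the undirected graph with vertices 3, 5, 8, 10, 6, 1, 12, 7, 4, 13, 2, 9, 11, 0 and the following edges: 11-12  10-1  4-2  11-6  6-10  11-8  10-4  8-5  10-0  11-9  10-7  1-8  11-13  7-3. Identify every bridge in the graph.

The edges on the cycle 11-6-10-1-8-11 are not bridges since each lies on that cycle.
But removing 10-0 disconnects 10 from 0; removing 10-4 disconnects 10 from 4; removing 11-9 disconnects 11 from 9; removing 8-5 disconnects 8 from 5 — these are bridges.
In total 9 edges are bridges.

0-10, 10-4, 10-7, 11-12, 11-13, 11-9, 2-4, 3-7, 5-8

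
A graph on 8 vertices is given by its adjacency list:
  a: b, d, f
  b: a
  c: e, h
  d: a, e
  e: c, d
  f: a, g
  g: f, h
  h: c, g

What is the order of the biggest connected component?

8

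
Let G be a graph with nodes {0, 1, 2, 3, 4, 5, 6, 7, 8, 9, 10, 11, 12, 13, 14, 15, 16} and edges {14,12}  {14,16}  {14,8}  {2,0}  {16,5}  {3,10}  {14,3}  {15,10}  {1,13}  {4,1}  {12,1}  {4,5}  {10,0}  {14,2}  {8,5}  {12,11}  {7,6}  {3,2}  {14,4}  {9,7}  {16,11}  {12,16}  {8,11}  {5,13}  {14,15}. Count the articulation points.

Removing 7 increases the component count from 2 to 3, so 7 is a cut vertex.
Removing 14 increases the component count from 2 to 3, so 14 is a cut vertex.
By contrast removing 3 leaves 2 components; it is not a cut vertex. No other vertex is a cut vertex either.

2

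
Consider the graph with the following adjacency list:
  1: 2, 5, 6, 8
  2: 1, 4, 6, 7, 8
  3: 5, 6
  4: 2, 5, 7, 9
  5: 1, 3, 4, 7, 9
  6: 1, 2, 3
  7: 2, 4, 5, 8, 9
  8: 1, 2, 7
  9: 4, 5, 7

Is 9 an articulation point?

Deleting 9 leaves 1 component (was 1) (its neighbors 4, 5, 7 remain connected to each other), so 9 is not a cut vertex.

No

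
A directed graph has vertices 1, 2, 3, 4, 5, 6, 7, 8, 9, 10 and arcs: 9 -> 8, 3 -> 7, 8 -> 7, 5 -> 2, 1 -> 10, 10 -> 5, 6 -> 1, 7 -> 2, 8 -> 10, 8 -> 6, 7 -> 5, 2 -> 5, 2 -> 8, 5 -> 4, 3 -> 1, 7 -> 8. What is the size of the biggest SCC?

7

{1, 2, 5, 6, 7, 8, 10} are all mutually reachable — one SCC of size 7.
{4} is an SCC by itself.
{3} is an SCC by itself.
{9} is an SCC by itself.
The largest has 7 vertices.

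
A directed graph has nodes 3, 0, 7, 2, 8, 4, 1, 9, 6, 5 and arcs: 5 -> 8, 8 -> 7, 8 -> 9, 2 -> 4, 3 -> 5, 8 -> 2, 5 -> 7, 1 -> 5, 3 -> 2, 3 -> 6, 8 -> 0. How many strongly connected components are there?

{0} is an SCC by itself.
{7} is an SCC by itself.
{3} is an SCC by itself.
{6} is an SCC by itself.
{8} is an SCC by itself.
(and 5 more singleton SCCs)
That gives 10 strongly connected components.

10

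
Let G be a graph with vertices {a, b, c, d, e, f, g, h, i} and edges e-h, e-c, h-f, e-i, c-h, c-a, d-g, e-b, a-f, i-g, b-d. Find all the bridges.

The edges on the cycle e-b-d-g-i-e are not bridges since each lies on that cycle.
Every edge lies on some cycle, so there are no bridges.

none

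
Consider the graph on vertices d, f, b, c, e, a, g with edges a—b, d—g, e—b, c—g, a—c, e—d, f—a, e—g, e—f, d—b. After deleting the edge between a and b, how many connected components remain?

1

a and b are still connected via a-f-e-b, so the component count stays at 1.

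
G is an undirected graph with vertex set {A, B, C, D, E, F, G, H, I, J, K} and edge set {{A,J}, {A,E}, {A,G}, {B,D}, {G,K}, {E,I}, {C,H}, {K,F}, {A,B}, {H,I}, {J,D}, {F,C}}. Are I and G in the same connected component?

Yes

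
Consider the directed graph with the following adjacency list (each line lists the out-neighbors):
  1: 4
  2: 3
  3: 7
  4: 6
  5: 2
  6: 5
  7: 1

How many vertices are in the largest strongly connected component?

{1, 2, 3, 4, 5, 6, 7} are all mutually reachable — one SCC of size 7.
The largest has 7 vertices.

7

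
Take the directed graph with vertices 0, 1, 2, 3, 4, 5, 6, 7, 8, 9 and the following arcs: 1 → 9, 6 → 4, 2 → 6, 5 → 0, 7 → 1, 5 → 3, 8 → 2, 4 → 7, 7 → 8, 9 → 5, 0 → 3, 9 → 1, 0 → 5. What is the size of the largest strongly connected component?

5

{2, 4, 6, 7, 8} are all mutually reachable — one SCC of size 5.
{1, 9} are all mutually reachable — one SCC of size 2.
{0, 5} are all mutually reachable — one SCC of size 2.
{3} is an SCC by itself.
The largest has 5 vertices.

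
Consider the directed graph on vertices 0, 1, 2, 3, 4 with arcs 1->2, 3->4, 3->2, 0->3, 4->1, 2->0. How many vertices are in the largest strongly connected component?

5

{0, 1, 2, 3, 4} are all mutually reachable — one SCC of size 5.
The largest has 5 vertices.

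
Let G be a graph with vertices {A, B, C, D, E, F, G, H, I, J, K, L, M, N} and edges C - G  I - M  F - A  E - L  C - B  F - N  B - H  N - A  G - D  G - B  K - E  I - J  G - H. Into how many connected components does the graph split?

4

Starting from E we can reach E, K, L. That is one component of size 3.
Starting from A we can reach A, F, N. That is one component of size 3.
Starting from I we can reach I, J, M. That is one component of size 3.
Starting from B we can reach B, C, D, G, H. That is one component of size 5.
Total: 4 components.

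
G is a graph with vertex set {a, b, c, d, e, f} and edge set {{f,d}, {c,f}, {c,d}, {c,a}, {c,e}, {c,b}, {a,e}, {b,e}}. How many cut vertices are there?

Removing c increases the component count from 1 to 2, so c is a cut vertex.
By contrast removing a leaves 1 component; it is not a cut vertex. No other vertex is a cut vertex either.

1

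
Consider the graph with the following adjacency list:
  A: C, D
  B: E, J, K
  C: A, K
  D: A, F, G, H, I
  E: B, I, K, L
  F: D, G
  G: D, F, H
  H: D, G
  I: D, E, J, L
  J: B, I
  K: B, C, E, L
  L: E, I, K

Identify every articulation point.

D

Removing D increases the component count from 1 to 2, so D is a cut vertex.
By contrast removing G leaves 1 component; it is not a cut vertex. No other vertex is a cut vertex either.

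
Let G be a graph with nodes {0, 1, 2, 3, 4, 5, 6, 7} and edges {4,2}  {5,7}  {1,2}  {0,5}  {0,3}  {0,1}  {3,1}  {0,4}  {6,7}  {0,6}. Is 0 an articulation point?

Deleting 0 raises the number of components from 1 to 2, so 0 is a cut vertex.

Yes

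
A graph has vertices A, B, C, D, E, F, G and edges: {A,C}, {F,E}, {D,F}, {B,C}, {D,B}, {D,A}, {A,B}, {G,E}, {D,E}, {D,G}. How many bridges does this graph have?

0

The edges on the cycle D-F-E-D are not bridges since each lies on that cycle.
Every edge lies on some cycle, so there are no bridges.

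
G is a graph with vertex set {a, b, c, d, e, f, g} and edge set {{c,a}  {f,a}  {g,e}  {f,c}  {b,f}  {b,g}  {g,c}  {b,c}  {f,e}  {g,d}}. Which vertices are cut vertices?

g

Removing g increases the component count from 1 to 2, so g is a cut vertex.
By contrast removing a leaves 1 component; it is not a cut vertex. No other vertex is a cut vertex either.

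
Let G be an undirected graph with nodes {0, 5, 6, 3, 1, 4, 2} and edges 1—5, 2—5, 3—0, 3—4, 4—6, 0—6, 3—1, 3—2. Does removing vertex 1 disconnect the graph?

Deleting 1 leaves 1 component (was 1) (its neighbors 3, 5 remain connected to each other), so 1 is not a cut vertex.

No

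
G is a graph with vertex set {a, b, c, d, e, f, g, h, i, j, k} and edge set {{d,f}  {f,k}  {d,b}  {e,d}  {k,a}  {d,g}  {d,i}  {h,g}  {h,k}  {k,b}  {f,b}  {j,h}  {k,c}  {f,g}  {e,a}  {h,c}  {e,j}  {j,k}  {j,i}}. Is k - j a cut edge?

After removing k - j, the path k-h-j still connects them, so the edge is not a bridge.

No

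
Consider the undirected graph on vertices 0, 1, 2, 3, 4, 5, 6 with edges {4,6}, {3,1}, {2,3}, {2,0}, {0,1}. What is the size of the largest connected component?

5 is isolated — a component by itself.
Starting from 4 we can reach 4, 6. That is one component of size 2.
Starting from 0 we can reach 0, 1, 2, 3. That is one component of size 4.
The largest has 4 vertices.

4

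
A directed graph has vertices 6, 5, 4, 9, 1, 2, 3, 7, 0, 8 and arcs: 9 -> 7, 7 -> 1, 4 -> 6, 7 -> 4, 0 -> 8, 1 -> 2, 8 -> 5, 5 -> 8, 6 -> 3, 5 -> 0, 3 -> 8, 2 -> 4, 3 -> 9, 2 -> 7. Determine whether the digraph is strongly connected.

No

There is no directed path from 8 to 3, so the graph is not strongly connected.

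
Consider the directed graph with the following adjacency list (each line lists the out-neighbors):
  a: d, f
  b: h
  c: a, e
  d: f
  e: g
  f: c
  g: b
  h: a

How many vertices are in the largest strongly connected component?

8

{a, b, c, d, e, f, g, h} are all mutually reachable — one SCC of size 8.
The largest has 8 vertices.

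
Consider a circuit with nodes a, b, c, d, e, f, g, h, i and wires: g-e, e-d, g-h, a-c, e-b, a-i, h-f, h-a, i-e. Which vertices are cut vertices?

Removing a increases the component count from 1 to 2, so a is a cut vertex.
Removing e increases the component count from 1 to 3, so e is a cut vertex.
Removing h increases the component count from 1 to 2, so h is a cut vertex.
By contrast removing b leaves 1 component; it is not a cut vertex. No other vertex is a cut vertex either.

a, e, h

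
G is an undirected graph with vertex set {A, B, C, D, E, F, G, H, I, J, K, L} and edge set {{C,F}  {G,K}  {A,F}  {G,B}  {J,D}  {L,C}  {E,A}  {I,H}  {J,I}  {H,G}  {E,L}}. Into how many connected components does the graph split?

2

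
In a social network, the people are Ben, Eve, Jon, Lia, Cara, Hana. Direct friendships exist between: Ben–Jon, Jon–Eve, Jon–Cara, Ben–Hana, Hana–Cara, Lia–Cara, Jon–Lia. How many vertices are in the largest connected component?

6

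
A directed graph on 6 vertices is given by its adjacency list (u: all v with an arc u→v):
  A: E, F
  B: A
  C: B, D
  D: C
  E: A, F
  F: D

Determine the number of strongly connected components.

{A, B, C, D, E, F} are all mutually reachable — one SCC of size 6.
That gives 1 strongly connected component.

1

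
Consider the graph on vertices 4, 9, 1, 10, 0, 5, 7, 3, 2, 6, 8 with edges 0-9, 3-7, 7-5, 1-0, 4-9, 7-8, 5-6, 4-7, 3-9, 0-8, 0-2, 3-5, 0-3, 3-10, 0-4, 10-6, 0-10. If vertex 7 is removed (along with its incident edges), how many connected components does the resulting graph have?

1

With 7 gone, the remaining components are: {0, 1, 2, 3, 4, 5, 6, 8, 9, 10}.
That is 1 component.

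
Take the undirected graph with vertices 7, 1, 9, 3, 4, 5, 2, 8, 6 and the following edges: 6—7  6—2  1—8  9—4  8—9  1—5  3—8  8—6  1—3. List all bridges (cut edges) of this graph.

1-5, 2-6, 4-9, 6-7, 6-8, 8-9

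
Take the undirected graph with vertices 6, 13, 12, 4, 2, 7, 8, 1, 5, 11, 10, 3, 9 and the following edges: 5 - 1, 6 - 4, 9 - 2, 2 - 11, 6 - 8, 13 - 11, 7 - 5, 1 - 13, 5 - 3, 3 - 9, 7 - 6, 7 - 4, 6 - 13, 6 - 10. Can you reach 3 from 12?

No

The component containing 12 is {12}, and 3 is not in it.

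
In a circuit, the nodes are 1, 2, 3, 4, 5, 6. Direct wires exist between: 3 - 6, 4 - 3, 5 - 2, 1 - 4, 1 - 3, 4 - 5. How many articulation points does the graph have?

Removing 3 increases the component count from 1 to 2, so 3 is a cut vertex.
Removing 4 increases the component count from 1 to 2, so 4 is a cut vertex.
Removing 5 increases the component count from 1 to 2, so 5 is a cut vertex.
By contrast removing 1 leaves 1 component; it is not a cut vertex. No other vertex is a cut vertex either.

3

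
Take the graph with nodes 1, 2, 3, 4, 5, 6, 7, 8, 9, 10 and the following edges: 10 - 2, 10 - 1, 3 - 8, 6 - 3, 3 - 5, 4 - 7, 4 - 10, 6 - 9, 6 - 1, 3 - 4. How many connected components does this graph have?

Starting from 1 we can reach 1, 2, 3, 4, 5, 6, 7, 8, 9, 10. That is one component of size 10.
Total: 1 component.

1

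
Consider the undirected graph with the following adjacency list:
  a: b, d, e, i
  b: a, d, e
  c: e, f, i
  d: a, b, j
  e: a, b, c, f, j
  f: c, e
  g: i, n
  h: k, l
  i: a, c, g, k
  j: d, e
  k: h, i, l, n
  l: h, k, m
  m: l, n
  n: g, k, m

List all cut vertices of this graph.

Removing i increases the component count from 1 to 2, so i is a cut vertex.
By contrast removing f leaves 1 component; it is not a cut vertex. No other vertex is a cut vertex either.

i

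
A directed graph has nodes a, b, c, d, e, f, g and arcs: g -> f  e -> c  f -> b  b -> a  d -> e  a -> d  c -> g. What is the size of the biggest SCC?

7

{a, b, c, d, e, f, g} are all mutually reachable — one SCC of size 7.
The largest has 7 vertices.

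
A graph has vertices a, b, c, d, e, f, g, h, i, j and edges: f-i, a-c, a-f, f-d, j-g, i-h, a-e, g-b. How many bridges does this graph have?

8

removing f-i disconnects f from i; removing c-a disconnects c from a; removing g-b disconnects g from b; removing f-a disconnects f from a — these are bridges.
In total 8 edges are bridges.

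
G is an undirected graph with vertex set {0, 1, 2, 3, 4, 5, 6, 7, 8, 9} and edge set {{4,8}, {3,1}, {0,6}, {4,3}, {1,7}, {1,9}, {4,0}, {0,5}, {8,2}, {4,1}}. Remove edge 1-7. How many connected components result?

2

Before removal there is 1 component.
1-7 is a bridge — removing it separates 1's side from 7's side.
After removal: 2 components.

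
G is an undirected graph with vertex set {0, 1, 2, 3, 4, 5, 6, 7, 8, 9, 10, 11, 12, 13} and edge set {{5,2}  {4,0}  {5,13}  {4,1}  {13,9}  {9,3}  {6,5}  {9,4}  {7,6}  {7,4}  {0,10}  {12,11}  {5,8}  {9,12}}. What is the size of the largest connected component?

14

Starting from 0 we can reach 0, 1, 2, 3, 4, 5, 6, 7, 8, 9, 10, 11, 12, 13. That is one component of size 14.
The largest has 14 vertices.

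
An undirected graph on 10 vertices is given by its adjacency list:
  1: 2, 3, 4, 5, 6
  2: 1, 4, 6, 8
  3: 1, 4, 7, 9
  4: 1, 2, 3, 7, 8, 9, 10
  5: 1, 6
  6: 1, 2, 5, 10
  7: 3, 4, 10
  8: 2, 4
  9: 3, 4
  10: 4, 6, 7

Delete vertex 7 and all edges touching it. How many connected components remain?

1

With 7 gone, the remaining components are: {1, 2, 3, 4, 5, 6, 8, 9, 10}.
That is 1 component.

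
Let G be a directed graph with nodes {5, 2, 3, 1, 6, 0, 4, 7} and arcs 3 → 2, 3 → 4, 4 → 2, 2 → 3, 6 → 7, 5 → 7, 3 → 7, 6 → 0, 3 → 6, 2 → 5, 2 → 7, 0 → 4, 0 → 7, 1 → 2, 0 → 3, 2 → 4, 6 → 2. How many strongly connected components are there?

{0, 2, 3, 4, 6} are all mutually reachable — one SCC of size 5.
{5} is an SCC by itself.
{1} is an SCC by itself.
{7} is an SCC by itself.
That gives 4 strongly connected components.

4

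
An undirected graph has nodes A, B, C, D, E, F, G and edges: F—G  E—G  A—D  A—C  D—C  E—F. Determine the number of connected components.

3

B is isolated — a component by itself.
Starting from E we can reach E, F, G. That is one component of size 3.
Starting from A we can reach A, C, D. That is one component of size 3.
Total: 3 components.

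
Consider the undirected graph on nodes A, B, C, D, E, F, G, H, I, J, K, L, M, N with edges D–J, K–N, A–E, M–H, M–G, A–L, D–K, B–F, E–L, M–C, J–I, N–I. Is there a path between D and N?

From D we can reach D, I, J, K, N, which includes N.

Yes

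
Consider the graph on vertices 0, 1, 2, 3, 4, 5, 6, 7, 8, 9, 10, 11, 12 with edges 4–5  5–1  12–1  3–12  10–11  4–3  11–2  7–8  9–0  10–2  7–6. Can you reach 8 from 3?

The component containing 3 is {1, 3, 4, 5, 12}, and 8 is not in it.

No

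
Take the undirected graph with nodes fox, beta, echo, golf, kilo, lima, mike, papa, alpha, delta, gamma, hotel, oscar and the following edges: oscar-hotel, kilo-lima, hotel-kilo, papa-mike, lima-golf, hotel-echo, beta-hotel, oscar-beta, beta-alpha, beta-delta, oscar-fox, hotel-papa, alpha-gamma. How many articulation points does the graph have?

7

Removing beta increases the component count from 1 to 3, so beta is a cut vertex.
Removing kilo increases the component count from 1 to 2, so kilo is a cut vertex.
Removing lima increases the component count from 1 to 2, so lima is a cut vertex.
Likewise papa, alpha, hotel, oscar are cut vertices.
By contrast removing golf leaves 1 component; it is not a cut vertex. No other vertex is a cut vertex either.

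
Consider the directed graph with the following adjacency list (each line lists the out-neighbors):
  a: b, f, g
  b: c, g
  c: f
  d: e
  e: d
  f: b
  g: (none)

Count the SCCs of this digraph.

4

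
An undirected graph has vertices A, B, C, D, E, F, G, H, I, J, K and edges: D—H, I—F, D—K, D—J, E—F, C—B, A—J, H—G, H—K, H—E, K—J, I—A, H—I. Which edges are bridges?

B-C, G-H

The edges on the cycle D-H-I-A-J-D are not bridges since each lies on that cycle.
But removing H—G disconnects H from G; removing C—B disconnects C from B — these are bridges.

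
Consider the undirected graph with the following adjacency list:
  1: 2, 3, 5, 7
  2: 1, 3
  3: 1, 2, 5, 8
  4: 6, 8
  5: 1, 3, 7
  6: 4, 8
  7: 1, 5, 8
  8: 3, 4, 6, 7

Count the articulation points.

1

Removing 8 increases the component count from 1 to 2, so 8 is a cut vertex.
By contrast removing 5 leaves 1 component; it is not a cut vertex. No other vertex is a cut vertex either.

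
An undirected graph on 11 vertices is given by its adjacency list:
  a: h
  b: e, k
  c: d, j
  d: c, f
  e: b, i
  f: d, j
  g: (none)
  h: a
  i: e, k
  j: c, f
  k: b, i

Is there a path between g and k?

The component containing g is {g}, and k is not in it.

No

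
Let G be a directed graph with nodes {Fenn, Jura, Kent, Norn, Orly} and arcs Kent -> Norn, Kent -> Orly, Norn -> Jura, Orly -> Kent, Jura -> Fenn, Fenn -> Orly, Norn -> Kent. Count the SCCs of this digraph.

{Fenn, Jura, Kent, Norn, Orly} are all mutually reachable — one SCC of size 5.
That gives 1 strongly connected component.

1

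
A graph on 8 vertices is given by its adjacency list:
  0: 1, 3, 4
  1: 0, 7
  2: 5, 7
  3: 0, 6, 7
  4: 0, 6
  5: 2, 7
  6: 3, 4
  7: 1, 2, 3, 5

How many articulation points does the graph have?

1

Removing 7 increases the component count from 1 to 2, so 7 is a cut vertex.
By contrast removing 4 leaves 1 component; it is not a cut vertex. No other vertex is a cut vertex either.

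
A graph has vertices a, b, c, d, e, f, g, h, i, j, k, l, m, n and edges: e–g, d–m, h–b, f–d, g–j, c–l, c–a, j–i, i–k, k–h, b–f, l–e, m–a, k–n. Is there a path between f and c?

Yes

From f we can reach a, b, c, d, e, f, g, h, i, j, k, l, m, n, which includes c.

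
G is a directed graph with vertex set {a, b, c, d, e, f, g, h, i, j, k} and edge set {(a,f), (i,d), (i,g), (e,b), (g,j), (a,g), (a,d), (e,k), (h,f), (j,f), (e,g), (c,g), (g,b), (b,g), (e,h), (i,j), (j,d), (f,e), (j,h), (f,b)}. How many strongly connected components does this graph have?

6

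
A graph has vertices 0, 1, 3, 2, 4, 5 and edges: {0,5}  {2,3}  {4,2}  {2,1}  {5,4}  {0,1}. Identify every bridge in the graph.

2-3

The edges on the cycle 0-5-4-2-1-0 are not bridges since each lies on that cycle.
But removing 2-3 disconnects 2 from 3 — this is a bridge.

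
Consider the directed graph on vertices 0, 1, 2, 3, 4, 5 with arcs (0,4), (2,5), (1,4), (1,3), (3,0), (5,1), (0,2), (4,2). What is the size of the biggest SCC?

{0, 1, 2, 3, 4, 5} are all mutually reachable — one SCC of size 6.
The largest has 6 vertices.

6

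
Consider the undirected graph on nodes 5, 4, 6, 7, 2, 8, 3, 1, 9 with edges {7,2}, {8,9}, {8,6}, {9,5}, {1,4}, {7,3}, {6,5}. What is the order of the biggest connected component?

4

Starting from 1 we can reach 1, 4. That is one component of size 2.
Starting from 2 we can reach 2, 3, 7. That is one component of size 3.
Starting from 5 we can reach 5, 6, 8, 9. That is one component of size 4.
The largest has 4 vertices.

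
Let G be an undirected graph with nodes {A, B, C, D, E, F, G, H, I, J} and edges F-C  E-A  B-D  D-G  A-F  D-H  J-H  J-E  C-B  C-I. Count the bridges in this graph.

2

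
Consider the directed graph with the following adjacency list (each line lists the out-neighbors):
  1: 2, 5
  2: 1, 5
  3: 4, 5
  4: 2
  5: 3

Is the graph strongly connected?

From 4 we can reach every vertex (1, 2, 3, 4, 5), and every vertex can reach 4 (1, 2, 3, 4, 5). So the whole graph is one strongly connected component.

Yes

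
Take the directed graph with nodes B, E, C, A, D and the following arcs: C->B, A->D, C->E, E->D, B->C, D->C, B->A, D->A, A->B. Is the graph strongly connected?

From B we can reach every vertex (A, B, C, D, E), and every vertex can reach B (A, B, C, D, E). So the whole graph is one strongly connected component.

Yes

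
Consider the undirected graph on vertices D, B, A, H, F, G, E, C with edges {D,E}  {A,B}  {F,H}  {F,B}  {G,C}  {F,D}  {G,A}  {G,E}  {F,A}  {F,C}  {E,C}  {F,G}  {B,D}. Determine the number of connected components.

Starting from A we can reach A, B, C, D, E, F, G, H. That is one component of size 8.
Total: 1 component.

1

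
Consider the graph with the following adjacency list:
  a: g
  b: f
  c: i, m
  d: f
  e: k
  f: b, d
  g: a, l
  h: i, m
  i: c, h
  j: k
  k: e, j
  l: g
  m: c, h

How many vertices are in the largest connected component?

4

Starting from a we can reach a, g, l. That is one component of size 3.
Starting from e we can reach e, j, k. That is one component of size 3.
Starting from b we can reach b, d, f. That is one component of size 3.
Starting from c we can reach c, h, i, m. That is one component of size 4.
The largest has 4 vertices.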